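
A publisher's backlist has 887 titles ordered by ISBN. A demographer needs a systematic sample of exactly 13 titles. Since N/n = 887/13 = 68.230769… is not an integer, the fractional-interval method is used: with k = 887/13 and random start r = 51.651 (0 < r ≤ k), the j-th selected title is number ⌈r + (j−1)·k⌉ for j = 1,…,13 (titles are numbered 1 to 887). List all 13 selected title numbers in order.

j=1: r + 0k = 51.651 → ⌈·⌉ = 52
j=2: r + 1k = 119.881769… → ⌈·⌉ = 120
j=3: r + 2k = 188.112538… → ⌈·⌉ = 189
j=4: r + 3k = 256.343307… → ⌈·⌉ = 257
j=5: r + 4k = 324.574076… → ⌈·⌉ = 325
j=6: r + 5k = 392.804846… → ⌈·⌉ = 393
j=7: r + 6k = 461.035615… → ⌈·⌉ = 462
j=8: r + 7k = 529.266384… → ⌈·⌉ = 530
j=9: r + 8k = 597.497153… → ⌈·⌉ = 598
j=10: r + 9k = 665.727923… → ⌈·⌉ = 666
j=11: r + 10k = 733.958692… → ⌈·⌉ = 734
j=12: r + 11k = 802.189461… → ⌈·⌉ = 803
j=13: r + 12k = 870.420230… → ⌈·⌉ = 871

52, 120, 189, 257, 325, 393, 462, 530, 598, 666, 734, 803, 871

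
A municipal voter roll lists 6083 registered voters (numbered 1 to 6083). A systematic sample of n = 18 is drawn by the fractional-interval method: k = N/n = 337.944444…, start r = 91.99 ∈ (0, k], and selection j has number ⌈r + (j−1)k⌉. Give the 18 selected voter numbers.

92, 430, 768, 1106, 1444, 1782, 2120, 2458, 2796, 3134, 3472, 3810, 4148, 4486, 4824, 5162, 5500, 5838

j=1: r + 0k = 91.99 → ⌈·⌉ = 92
j=2: r + 1k = 429.934444… → ⌈·⌉ = 430
j=3: r + 2k = 767.878888… → ⌈·⌉ = 768
j=4: r + 3k = 1105.823333… → ⌈·⌉ = 1106
j=5: r + 4k = 1443.767777… → ⌈·⌉ = 1444
j=6: r + 5k = 1781.712222… → ⌈·⌉ = 1782
j=7: r + 6k = 2119.656666… → ⌈·⌉ = 2120
j=8: r + 7k = 2457.601111… → ⌈·⌉ = 2458
j=9: r + 8k = 2795.545555… → ⌈·⌉ = 2796
j=10: r + 9k = 3133.49 → ⌈·⌉ = 3134
j=11: r + 10k = 3471.434444… → ⌈·⌉ = 3472
j=12: r + 11k = 3809.378888… → ⌈·⌉ = 3810
j=13: r + 12k = 4147.323333… → ⌈·⌉ = 4148
j=14: r + 13k = 4485.267777… → ⌈·⌉ = 4486
j=15: r + 14k = 4823.212222… → ⌈·⌉ = 4824
j=16: r + 15k = 5161.156666… → ⌈·⌉ = 5162
j=17: r + 16k = 5499.101111… → ⌈·⌉ = 5500
j=18: r + 17k = 5837.045555… → ⌈·⌉ = 5838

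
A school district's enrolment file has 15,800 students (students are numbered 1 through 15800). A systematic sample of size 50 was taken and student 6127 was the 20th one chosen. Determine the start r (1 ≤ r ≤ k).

123

k = 15800/50 = 316
r = 6127 − (20−1)×316 = 6127 − 6004 = 123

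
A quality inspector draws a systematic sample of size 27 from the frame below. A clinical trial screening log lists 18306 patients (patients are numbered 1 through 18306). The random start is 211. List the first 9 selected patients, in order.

k = N/n = 18306/27 = 678
patient 1: 211
patient 2: 211 + 678 = 889
patient 3: 889 + 678 = 1567
patient 4: 1567 + 678 = 2245
patient 5: 2245 + 678 = 2923
patient 6: 2923 + 678 = 3601
patient 7: 3601 + 678 = 4279
patient 8: 4279 + 678 = 4957
patient 9: 4957 + 678 = 5635

211, 889, 1567, 2245, 2923, 3601, 4279, 4957, 5635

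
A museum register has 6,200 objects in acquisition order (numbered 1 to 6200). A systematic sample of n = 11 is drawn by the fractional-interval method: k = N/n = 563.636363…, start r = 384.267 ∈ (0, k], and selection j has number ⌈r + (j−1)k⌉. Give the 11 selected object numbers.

j=1: r + 0k = 384.267 → ⌈·⌉ = 385
j=2: r + 1k = 947.903363… → ⌈·⌉ = 948
j=3: r + 2k = 1511.539727… → ⌈·⌉ = 1512
j=4: r + 3k = 2075.176090… → ⌈·⌉ = 2076
j=5: r + 4k = 2638.812454… → ⌈·⌉ = 2639
j=6: r + 5k = 3202.448818… → ⌈·⌉ = 3203
j=7: r + 6k = 3766.085181… → ⌈·⌉ = 3767
j=8: r + 7k = 4329.721545… → ⌈·⌉ = 4330
j=9: r + 8k = 4893.357909… → ⌈·⌉ = 4894
j=10: r + 9k = 5456.994272… → ⌈·⌉ = 5457
j=11: r + 10k = 6020.630636… → ⌈·⌉ = 6021

385, 948, 1512, 2076, 2639, 3203, 3767, 4330, 4894, 5457, 6021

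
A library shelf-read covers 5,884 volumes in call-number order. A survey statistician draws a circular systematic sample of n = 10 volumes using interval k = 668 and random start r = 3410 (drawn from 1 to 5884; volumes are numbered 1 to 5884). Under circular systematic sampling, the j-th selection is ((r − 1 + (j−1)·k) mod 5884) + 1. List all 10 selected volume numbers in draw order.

Selection 1: 3410
Selection 2: 3410 + 668 = 4078
Selection 3: 4078 + 668 = 4746
Selection 4: 4746 + 668 = 5414
Selection 5: 5414 + 668 = 6082 → 6082 − 5884 = 198
Selection 6: 198 + 668 = 866
Selection 7: 866 + 668 = 1534
Selection 8: 1534 + 668 = 2202
Selection 9: 2202 + 668 = 2870
Selection 10: 2870 + 668 = 3538

3410, 4078, 4746, 5414, 198, 866, 1534, 2202, 2870, 3538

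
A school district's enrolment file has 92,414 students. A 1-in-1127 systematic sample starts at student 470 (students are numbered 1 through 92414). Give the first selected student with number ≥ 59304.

k = 1127
Steps past start: ⌈(59304 − 470)/1127⌉ = ⌈58834/1127⌉ = 53
Selected student: 470 + 53×1127 = 60201

60201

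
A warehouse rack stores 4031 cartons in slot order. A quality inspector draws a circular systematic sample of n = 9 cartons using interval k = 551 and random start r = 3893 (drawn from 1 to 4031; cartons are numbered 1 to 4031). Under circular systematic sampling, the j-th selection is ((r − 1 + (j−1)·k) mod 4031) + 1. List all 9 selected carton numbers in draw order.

3893, 413, 964, 1515, 2066, 2617, 3168, 3719, 239

Selection 1: 3893
Selection 2: 3893 + 551 = 4444 → 4444 − 4031 = 413
Selection 3: 413 + 551 = 964
Selection 4: 964 + 551 = 1515
Selection 5: 1515 + 551 = 2066
Selection 6: 2066 + 551 = 2617
Selection 7: 2617 + 551 = 3168
Selection 8: 3168 + 551 = 3719
Selection 9: 3719 + 551 = 4270 → 4270 − 4031 = 239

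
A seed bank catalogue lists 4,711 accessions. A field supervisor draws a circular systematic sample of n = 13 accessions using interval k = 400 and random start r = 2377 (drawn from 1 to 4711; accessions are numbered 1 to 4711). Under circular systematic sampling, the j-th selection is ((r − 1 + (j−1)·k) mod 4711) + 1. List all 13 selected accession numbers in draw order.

2377, 2777, 3177, 3577, 3977, 4377, 66, 466, 866, 1266, 1666, 2066, 2466

Selection 1: 2377
Selection 2: 2377 + 400 = 2777
Selection 3: 2777 + 400 = 3177
Selection 4: 3177 + 400 = 3577
Selection 5: 3577 + 400 = 3977
Selection 6: 3977 + 400 = 4377
Selection 7: 4377 + 400 = 4777 → 4777 − 4711 = 66
Selection 8: 66 + 400 = 466
Selection 9: 466 + 400 = 866
Selection 10: 866 + 400 = 1266
Selection 11: 1266 + 400 = 1666
Selection 12: 1666 + 400 = 2066
Selection 13: 2066 + 400 = 2466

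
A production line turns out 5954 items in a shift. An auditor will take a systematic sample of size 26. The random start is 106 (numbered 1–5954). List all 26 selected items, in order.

106, 335, 564, 793, 1022, 1251, 1480, 1709, 1938, 2167, 2396, 2625, 2854, 3083, 3312, 3541, 3770, 3999, 4228, 4457, 4686, 4915, 5144, 5373, 5602, 5831

k = N/n = 5954/26 = 229
item 1: 106
item 2: 106 + 229 = 335
item 3: 335 + 229 = 564
item 4: 564 + 229 = 793
item 5: 793 + 229 = 1022
item 6: 1022 + 229 = 1251
item 7: 1251 + 229 = 1480
item 8: 1480 + 229 = 1709
item 9: 1709 + 229 = 1938
item 10: 1938 + 229 = 2167
item 11: 2167 + 229 = 2396
item 12: 2396 + 229 = 2625
item 13: 2625 + 229 = 2854
item 14: 2854 + 229 = 3083
item 15: 3083 + 229 = 3312
item 16: 3312 + 229 = 3541
item 17: 3541 + 229 = 3770
item 18: 3770 + 229 = 3999
item 19: 3999 + 229 = 4228
item 20: 4228 + 229 = 4457
item 21: 4457 + 229 = 4686
item 22: 4686 + 229 = 4915
item 23: 4915 + 229 = 5144
item 24: 5144 + 229 = 5373
item 25: 5373 + 229 = 5602
item 26: 5602 + 229 = 5831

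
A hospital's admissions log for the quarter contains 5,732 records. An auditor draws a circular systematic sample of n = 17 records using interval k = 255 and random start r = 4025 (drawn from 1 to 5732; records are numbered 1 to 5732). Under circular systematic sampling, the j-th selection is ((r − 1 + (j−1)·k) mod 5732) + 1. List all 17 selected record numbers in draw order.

Selection 1: 4025
Selection 2: 4025 + 255 = 4280
Selection 3: 4280 + 255 = 4535
Selection 4: 4535 + 255 = 4790
Selection 5: 4790 + 255 = 5045
Selection 6: 5045 + 255 = 5300
Selection 7: 5300 + 255 = 5555
Selection 8: 5555 + 255 = 5810 → 5810 − 5732 = 78
Selection 9: 78 + 255 = 333
Selection 10: 333 + 255 = 588
Selection 11: 588 + 255 = 843
Selection 12: 843 + 255 = 1098
Selection 13: 1098 + 255 = 1353
Selection 14: 1353 + 255 = 1608
Selection 15: 1608 + 255 = 1863
Selection 16: 1863 + 255 = 2118
Selection 17: 2118 + 255 = 2373

4025, 4280, 4535, 4790, 5045, 5300, 5555, 78, 333, 588, 843, 1098, 1353, 1608, 1863, 2118, 2373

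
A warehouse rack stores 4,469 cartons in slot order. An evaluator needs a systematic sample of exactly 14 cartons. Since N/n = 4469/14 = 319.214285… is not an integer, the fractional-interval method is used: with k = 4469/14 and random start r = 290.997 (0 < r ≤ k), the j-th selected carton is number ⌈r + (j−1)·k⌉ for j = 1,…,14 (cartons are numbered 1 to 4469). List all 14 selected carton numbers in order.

291, 611, 930, 1249, 1568, 1888, 2207, 2526, 2845, 3164, 3484, 3803, 4122, 4441

j=1: r + 0k = 290.997 → ⌈·⌉ = 291
j=2: r + 1k = 610.211285… → ⌈·⌉ = 611
j=3: r + 2k = 929.425571… → ⌈·⌉ = 930
j=4: r + 3k = 1248.639857… → ⌈·⌉ = 1249
j=5: r + 4k = 1567.854142… → ⌈·⌉ = 1568
j=6: r + 5k = 1887.068428… → ⌈·⌉ = 1888
j=7: r + 6k = 2206.282714… → ⌈·⌉ = 2207
j=8: r + 7k = 2525.497 → ⌈·⌉ = 2526
j=9: r + 8k = 2844.711285… → ⌈·⌉ = 2845
j=10: r + 9k = 3163.925571… → ⌈·⌉ = 3164
j=11: r + 10k = 3483.139857… → ⌈·⌉ = 3484
j=12: r + 11k = 3802.354142… → ⌈·⌉ = 3803
j=13: r + 12k = 4121.568428… → ⌈·⌉ = 4122
j=14: r + 13k = 4440.782714… → ⌈·⌉ = 4441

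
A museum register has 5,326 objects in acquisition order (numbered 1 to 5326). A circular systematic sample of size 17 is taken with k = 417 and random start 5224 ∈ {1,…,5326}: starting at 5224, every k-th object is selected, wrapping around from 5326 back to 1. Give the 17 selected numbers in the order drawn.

Selection 1: 5224
Selection 2: 5224 + 417 = 5641 → 5641 − 5326 = 315
Selection 3: 315 + 417 = 732
Selection 4: 732 + 417 = 1149
Selection 5: 1149 + 417 = 1566
Selection 6: 1566 + 417 = 1983
Selection 7: 1983 + 417 = 2400
Selection 8: 2400 + 417 = 2817
Selection 9: 2817 + 417 = 3234
Selection 10: 3234 + 417 = 3651
Selection 11: 3651 + 417 = 4068
Selection 12: 4068 + 417 = 4485
Selection 13: 4485 + 417 = 4902
Selection 14: 4902 + 417 = 5319
Selection 15: 5319 + 417 = 5736 → 5736 − 5326 = 410
Selection 16: 410 + 417 = 827
Selection 17: 827 + 417 = 1244

5224, 315, 732, 1149, 1566, 1983, 2400, 2817, 3234, 3651, 4068, 4485, 4902, 5319, 410, 827, 1244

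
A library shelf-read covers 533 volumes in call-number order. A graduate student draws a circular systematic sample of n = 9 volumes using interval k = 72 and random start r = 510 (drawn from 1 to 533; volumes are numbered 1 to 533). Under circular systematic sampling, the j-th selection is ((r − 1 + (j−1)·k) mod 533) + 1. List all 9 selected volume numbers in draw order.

510, 49, 121, 193, 265, 337, 409, 481, 20

Selection 1: 510
Selection 2: 510 + 72 = 582 → 582 − 533 = 49
Selection 3: 49 + 72 = 121
Selection 4: 121 + 72 = 193
Selection 5: 193 + 72 = 265
Selection 6: 265 + 72 = 337
Selection 7: 337 + 72 = 409
Selection 8: 409 + 72 = 481
Selection 9: 481 + 72 = 553 → 553 − 533 = 20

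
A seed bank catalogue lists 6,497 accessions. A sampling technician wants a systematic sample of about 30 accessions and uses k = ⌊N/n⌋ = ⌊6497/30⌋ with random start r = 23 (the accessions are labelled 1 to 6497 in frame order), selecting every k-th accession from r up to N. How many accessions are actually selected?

k = ⌊6497/30⌋ = 216
Achieved size = ⌊(6497 − 23)/216⌋ + 1 = ⌊6474/216⌋ + 1 = 29 + 1 = 30
(last selection: 23 + 29×216 = 6287 ≤ 6497; next would be 6503 > 6497)

30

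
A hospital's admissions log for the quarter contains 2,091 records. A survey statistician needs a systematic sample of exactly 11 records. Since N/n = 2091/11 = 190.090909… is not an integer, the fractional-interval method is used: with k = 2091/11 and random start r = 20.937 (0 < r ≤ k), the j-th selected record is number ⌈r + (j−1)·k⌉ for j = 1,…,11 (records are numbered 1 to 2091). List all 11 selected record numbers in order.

21, 212, 402, 592, 782, 972, 1162, 1352, 1542, 1732, 1922

j=1: r + 0k = 20.937 → ⌈·⌉ = 21
j=2: r + 1k = 211.027909… → ⌈·⌉ = 212
j=3: r + 2k = 401.118818… → ⌈·⌉ = 402
j=4: r + 3k = 591.209727… → ⌈·⌉ = 592
j=5: r + 4k = 781.300636… → ⌈·⌉ = 782
j=6: r + 5k = 971.391545… → ⌈·⌉ = 972
j=7: r + 6k = 1161.482454… → ⌈·⌉ = 1162
j=8: r + 7k = 1351.573363… → ⌈·⌉ = 1352
j=9: r + 8k = 1541.664272… → ⌈·⌉ = 1542
j=10: r + 9k = 1731.755181… → ⌈·⌉ = 1732
j=11: r + 10k = 1921.846090… → ⌈·⌉ = 1922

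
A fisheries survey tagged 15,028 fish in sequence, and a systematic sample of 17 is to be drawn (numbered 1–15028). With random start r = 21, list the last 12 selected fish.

k = N/n = 15028/17 = 884
6th selection = 21 + 5×884 = 4441
7th: 4441 + 884 = 5325
8th: 5325 + 884 = 6209
9th: 6209 + 884 = 7093
10th: 7093 + 884 = 7977
11th: 7977 + 884 = 8861
12th: 8861 + 884 = 9745
13th: 9745 + 884 = 10629
14th: 10629 + 884 = 11513
15th: 11513 + 884 = 12397
16th: 12397 + 884 = 13281
17th: 13281 + 884 = 14165

4441, 5325, 6209, 7093, 7977, 8861, 9745, 10629, 11513, 12397, 13281, 14165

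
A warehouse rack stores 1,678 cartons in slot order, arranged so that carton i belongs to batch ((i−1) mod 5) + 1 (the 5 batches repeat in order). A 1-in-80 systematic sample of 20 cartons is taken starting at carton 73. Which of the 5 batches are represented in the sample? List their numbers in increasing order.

Consecutive selections differ by k = 80, so their batch numbers differ by 80 mod 5 = 0.
gcd(80, 5) = 5, so the sample visits 5/5 = 1 distinct residues mod 5.
Start 73 is batch 3; the batches hit are 3.

3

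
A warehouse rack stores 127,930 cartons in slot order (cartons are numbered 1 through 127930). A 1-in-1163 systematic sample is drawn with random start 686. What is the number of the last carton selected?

127453

k = 1163
110th selection = r + (110−1)·k = 686 + 109×1163 = 686 + 126767 = 127453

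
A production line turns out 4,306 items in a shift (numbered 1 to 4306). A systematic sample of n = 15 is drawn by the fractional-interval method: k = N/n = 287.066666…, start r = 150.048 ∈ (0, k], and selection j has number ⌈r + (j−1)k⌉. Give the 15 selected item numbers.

151, 438, 725, 1012, 1299, 1586, 1873, 2160, 2447, 2734, 3021, 3308, 3595, 3882, 4169

j=1: r + 0k = 150.048 → ⌈·⌉ = 151
j=2: r + 1k = 437.114666… → ⌈·⌉ = 438
j=3: r + 2k = 724.181333… → ⌈·⌉ = 725
j=4: r + 3k = 1011.248 → ⌈·⌉ = 1012
j=5: r + 4k = 1298.314666… → ⌈·⌉ = 1299
j=6: r + 5k = 1585.381333… → ⌈·⌉ = 1586
j=7: r + 6k = 1872.448 → ⌈·⌉ = 1873
j=8: r + 7k = 2159.514666… → ⌈·⌉ = 2160
j=9: r + 8k = 2446.581333… → ⌈·⌉ = 2447
j=10: r + 9k = 2733.648 → ⌈·⌉ = 2734
j=11: r + 10k = 3020.714666… → ⌈·⌉ = 3021
j=12: r + 11k = 3307.781333… → ⌈·⌉ = 3308
j=13: r + 12k = 3594.848 → ⌈·⌉ = 3595
j=14: r + 13k = 3881.914666… → ⌈·⌉ = 3882
j=15: r + 14k = 4168.981333… → ⌈·⌉ = 4169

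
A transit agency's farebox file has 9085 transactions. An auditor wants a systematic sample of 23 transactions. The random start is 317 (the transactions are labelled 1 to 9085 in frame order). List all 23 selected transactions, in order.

k = N/n = 9085/23 = 395
transaction 1: 317
transaction 2: 317 + 395 = 712
transaction 3: 712 + 395 = 1107
transaction 4: 1107 + 395 = 1502
transaction 5: 1502 + 395 = 1897
transaction 6: 1897 + 395 = 2292
transaction 7: 2292 + 395 = 2687
transaction 8: 2687 + 395 = 3082
transaction 9: 3082 + 395 = 3477
transaction 10: 3477 + 395 = 3872
transaction 11: 3872 + 395 = 4267
transaction 12: 4267 + 395 = 4662
transaction 13: 4662 + 395 = 5057
transaction 14: 5057 + 395 = 5452
transaction 15: 5452 + 395 = 5847
transaction 16: 5847 + 395 = 6242
transaction 17: 6242 + 395 = 6637
transaction 18: 6637 + 395 = 7032
transaction 19: 7032 + 395 = 7427
transaction 20: 7427 + 395 = 7822
transaction 21: 7822 + 395 = 8217
transaction 22: 8217 + 395 = 8612
transaction 23: 8612 + 395 = 9007

317, 712, 1107, 1502, 1897, 2292, 2687, 3082, 3477, 3872, 4267, 4662, 5057, 5452, 5847, 6242, 6637, 7032, 7427, 7822, 8217, 8612, 9007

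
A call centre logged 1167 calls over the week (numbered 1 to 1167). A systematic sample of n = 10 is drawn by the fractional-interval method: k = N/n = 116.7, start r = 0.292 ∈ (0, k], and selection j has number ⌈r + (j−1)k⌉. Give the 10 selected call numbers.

j=1: r + 0k = 0.292 → ⌈·⌉ = 1
j=2: r + 1k = 116.992 → ⌈·⌉ = 117
j=3: r + 2k = 233.692 → ⌈·⌉ = 234
j=4: r + 3k = 350.392 → ⌈·⌉ = 351
j=5: r + 4k = 467.092 → ⌈·⌉ = 468
j=6: r + 5k = 583.792 → ⌈·⌉ = 584
j=7: r + 6k = 700.492 → ⌈·⌉ = 701
j=8: r + 7k = 817.192 → ⌈·⌉ = 818
j=9: r + 8k = 933.892 → ⌈·⌉ = 934
j=10: r + 9k = 1050.592 → ⌈·⌉ = 1051

1, 117, 234, 351, 468, 584, 701, 818, 934, 1051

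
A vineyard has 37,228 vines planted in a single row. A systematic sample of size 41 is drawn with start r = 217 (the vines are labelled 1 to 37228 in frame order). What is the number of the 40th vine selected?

k = 37228/41 = 908
40th selection = r + (40−1)·k = 217 + 39×908 = 217 + 35412 = 35629

35629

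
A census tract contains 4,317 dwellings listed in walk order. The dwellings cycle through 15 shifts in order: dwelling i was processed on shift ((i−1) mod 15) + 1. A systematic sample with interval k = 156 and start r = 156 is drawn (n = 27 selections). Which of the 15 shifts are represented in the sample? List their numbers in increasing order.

Consecutive selections differ by k = 156, so their shift numbers differ by 156 mod 15 = 6.
gcd(156, 15) = 3, so the sample visits 15/3 = 5 distinct residues mod 15.
Start 156 is shift 6; the shifts hit are 3, 6, 9, 12, 15.

3, 6, 9, 12, 15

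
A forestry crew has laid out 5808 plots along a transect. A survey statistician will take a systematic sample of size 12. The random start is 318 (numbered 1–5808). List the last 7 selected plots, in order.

2738, 3222, 3706, 4190, 4674, 5158, 5642

k = N/n = 5808/12 = 484
6th selection = 318 + 5×484 = 2738
7th: 2738 + 484 = 3222
8th: 3222 + 484 = 3706
9th: 3706 + 484 = 4190
10th: 4190 + 484 = 4674
11th: 4674 + 484 = 5158
12th: 5158 + 484 = 5642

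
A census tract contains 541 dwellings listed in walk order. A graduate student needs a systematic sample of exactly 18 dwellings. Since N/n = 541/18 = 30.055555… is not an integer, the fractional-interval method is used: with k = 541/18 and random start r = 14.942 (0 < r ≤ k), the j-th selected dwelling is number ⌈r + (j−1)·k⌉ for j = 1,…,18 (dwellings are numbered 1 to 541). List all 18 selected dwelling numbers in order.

15, 45, 76, 106, 136, 166, 196, 226, 256, 286, 316, 346, 376, 406, 436, 466, 496, 526

j=1: r + 0k = 14.942 → ⌈·⌉ = 15
j=2: r + 1k = 44.997555… → ⌈·⌉ = 45
j=3: r + 2k = 75.053111… → ⌈·⌉ = 76
j=4: r + 3k = 105.108666… → ⌈·⌉ = 106
j=5: r + 4k = 135.164222… → ⌈·⌉ = 136
j=6: r + 5k = 165.219777… → ⌈·⌉ = 166
j=7: r + 6k = 195.275333… → ⌈·⌉ = 196
j=8: r + 7k = 225.330888… → ⌈·⌉ = 226
j=9: r + 8k = 255.386444… → ⌈·⌉ = 256
j=10: r + 9k = 285.442 → ⌈·⌉ = 286
j=11: r + 10k = 315.497555… → ⌈·⌉ = 316
j=12: r + 11k = 345.553111… → ⌈·⌉ = 346
j=13: r + 12k = 375.608666… → ⌈·⌉ = 376
j=14: r + 13k = 405.664222… → ⌈·⌉ = 406
j=15: r + 14k = 435.719777… → ⌈·⌉ = 436
j=16: r + 15k = 465.775333… → ⌈·⌉ = 466
j=17: r + 16k = 495.830888… → ⌈·⌉ = 496
j=18: r + 17k = 525.886444… → ⌈·⌉ = 526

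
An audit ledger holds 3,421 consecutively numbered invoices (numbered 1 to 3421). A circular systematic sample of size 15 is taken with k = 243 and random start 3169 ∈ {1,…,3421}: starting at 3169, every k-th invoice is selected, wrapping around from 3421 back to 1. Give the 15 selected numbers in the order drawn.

3169, 3412, 234, 477, 720, 963, 1206, 1449, 1692, 1935, 2178, 2421, 2664, 2907, 3150

Selection 1: 3169
Selection 2: 3169 + 243 = 3412
Selection 3: 3412 + 243 = 3655 → 3655 − 3421 = 234
Selection 4: 234 + 243 = 477
Selection 5: 477 + 243 = 720
Selection 6: 720 + 243 = 963
Selection 7: 963 + 243 = 1206
Selection 8: 1206 + 243 = 1449
Selection 9: 1449 + 243 = 1692
Selection 10: 1692 + 243 = 1935
Selection 11: 1935 + 243 = 2178
Selection 12: 2178 + 243 = 2421
Selection 13: 2421 + 243 = 2664
Selection 14: 2664 + 243 = 2907
Selection 15: 2907 + 243 = 3150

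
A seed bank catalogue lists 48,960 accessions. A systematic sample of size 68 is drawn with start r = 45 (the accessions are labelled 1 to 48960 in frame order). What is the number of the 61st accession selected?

k = 48960/68 = 720
61st selection = r + (61−1)·k = 45 + 60×720 = 45 + 43200 = 43245

43245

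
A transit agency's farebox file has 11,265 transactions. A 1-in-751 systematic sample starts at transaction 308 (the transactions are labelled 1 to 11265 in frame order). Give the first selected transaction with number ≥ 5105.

5565

k = 751
Steps past start: ⌈(5105 − 308)/751⌉ = ⌈4797/751⌉ = 7
Selected transaction: 308 + 7×751 = 5565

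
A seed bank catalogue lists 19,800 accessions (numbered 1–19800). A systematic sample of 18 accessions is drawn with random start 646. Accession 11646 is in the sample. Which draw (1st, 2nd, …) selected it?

11

k = 19800/18 = 1100
position = (11646 − 646)/1100 + 1 = 11000/1100 + 1 = 10 + 1 = 11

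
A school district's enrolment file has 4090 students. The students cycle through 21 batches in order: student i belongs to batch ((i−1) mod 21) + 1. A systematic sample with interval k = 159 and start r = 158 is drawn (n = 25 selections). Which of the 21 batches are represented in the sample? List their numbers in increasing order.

Consecutive selections differ by k = 159, so their batch numbers differ by 159 mod 21 = 12.
gcd(159, 21) = 3, so the sample visits 21/3 = 7 distinct residues mod 21.
Start 158 is batch 11; the batches hit are 2, 5, 8, 11, 14, 17, 20.

2, 5, 8, 11, 14, 17, 20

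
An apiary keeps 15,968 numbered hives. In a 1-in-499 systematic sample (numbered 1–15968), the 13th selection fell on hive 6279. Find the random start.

291

k = 499
r = 6279 − (13−1)×499 = 6279 − 5988 = 291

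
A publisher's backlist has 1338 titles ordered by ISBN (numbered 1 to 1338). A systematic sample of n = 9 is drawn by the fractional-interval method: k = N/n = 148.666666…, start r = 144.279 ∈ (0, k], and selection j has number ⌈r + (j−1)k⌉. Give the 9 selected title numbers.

145, 293, 442, 591, 739, 888, 1037, 1185, 1334

j=1: r + 0k = 144.279 → ⌈·⌉ = 145
j=2: r + 1k = 292.945666… → ⌈·⌉ = 293
j=3: r + 2k = 441.612333… → ⌈·⌉ = 442
j=4: r + 3k = 590.279 → ⌈·⌉ = 591
j=5: r + 4k = 738.945666… → ⌈·⌉ = 739
j=6: r + 5k = 887.612333… → ⌈·⌉ = 888
j=7: r + 6k = 1036.279 → ⌈·⌉ = 1037
j=8: r + 7k = 1184.945666… → ⌈·⌉ = 1185
j=9: r + 8k = 1333.612333… → ⌈·⌉ = 1334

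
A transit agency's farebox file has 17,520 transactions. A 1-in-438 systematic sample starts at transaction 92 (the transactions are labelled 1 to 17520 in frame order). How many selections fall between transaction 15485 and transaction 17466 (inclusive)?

k = 438
First selection ≥ 15485: 92 + ⌈(15485−92)/438⌉·438 = 92 + 36×438 = 15860
Last selection ≤ 17466: 92 + ⌊(17466−92)/438⌋·438 = 92 + 39×438 = 17174
Count = 39 − 36 + 1 = 4

4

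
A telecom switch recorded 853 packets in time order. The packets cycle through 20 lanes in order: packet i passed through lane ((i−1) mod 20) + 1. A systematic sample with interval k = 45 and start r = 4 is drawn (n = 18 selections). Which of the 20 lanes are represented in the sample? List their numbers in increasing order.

4, 9, 14, 19

Consecutive selections differ by k = 45, so their lane numbers differ by 45 mod 20 = 5.
gcd(45, 20) = 5, so the sample visits 20/5 = 4 distinct residues mod 20.
Start 4 is lane 4; the lanes hit are 4, 9, 14, 19.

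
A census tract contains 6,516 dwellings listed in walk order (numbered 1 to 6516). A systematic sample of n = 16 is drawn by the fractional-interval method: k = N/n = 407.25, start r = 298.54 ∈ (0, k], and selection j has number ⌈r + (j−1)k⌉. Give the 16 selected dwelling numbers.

299, 706, 1114, 1521, 1928, 2335, 2743, 3150, 3557, 3964, 4372, 4779, 5186, 5593, 6001, 6408

j=1: r + 0k = 298.54 → ⌈·⌉ = 299
j=2: r + 1k = 705.79 → ⌈·⌉ = 706
j=3: r + 2k = 1113.04 → ⌈·⌉ = 1114
j=4: r + 3k = 1520.29 → ⌈·⌉ = 1521
j=5: r + 4k = 1927.54 → ⌈·⌉ = 1928
j=6: r + 5k = 2334.79 → ⌈·⌉ = 2335
j=7: r + 6k = 2742.04 → ⌈·⌉ = 2743
j=8: r + 7k = 3149.29 → ⌈·⌉ = 3150
j=9: r + 8k = 3556.54 → ⌈·⌉ = 3557
j=10: r + 9k = 3963.79 → ⌈·⌉ = 3964
j=11: r + 10k = 4371.04 → ⌈·⌉ = 4372
j=12: r + 11k = 4778.29 → ⌈·⌉ = 4779
j=13: r + 12k = 5185.54 → ⌈·⌉ = 5186
j=14: r + 13k = 5592.79 → ⌈·⌉ = 5593
j=15: r + 14k = 6000.04 → ⌈·⌉ = 6001
j=16: r + 15k = 6407.29 → ⌈·⌉ = 6408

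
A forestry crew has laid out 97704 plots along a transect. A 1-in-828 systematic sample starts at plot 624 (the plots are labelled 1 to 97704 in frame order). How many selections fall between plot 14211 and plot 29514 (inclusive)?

k = 828
First selection ≥ 14211: 624 + ⌈(14211−624)/828⌉·828 = 624 + 17×828 = 14700
Last selection ≤ 29514: 624 + ⌊(29514−624)/828⌋·828 = 624 + 34×828 = 28776
Count = 34 − 17 + 1 = 18

18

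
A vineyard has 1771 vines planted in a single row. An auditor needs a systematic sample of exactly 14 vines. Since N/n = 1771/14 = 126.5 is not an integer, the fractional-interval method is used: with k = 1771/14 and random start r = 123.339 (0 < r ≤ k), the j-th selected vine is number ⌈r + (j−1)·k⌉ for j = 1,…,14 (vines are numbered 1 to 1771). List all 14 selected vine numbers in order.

j=1: r + 0k = 123.339 → ⌈·⌉ = 124
j=2: r + 1k = 249.839 → ⌈·⌉ = 250
j=3: r + 2k = 376.339 → ⌈·⌉ = 377
j=4: r + 3k = 502.839 → ⌈·⌉ = 503
j=5: r + 4k = 629.339 → ⌈·⌉ = 630
j=6: r + 5k = 755.839 → ⌈·⌉ = 756
j=7: r + 6k = 882.339 → ⌈·⌉ = 883
j=8: r + 7k = 1008.839 → ⌈·⌉ = 1009
j=9: r + 8k = 1135.339 → ⌈·⌉ = 1136
j=10: r + 9k = 1261.839 → ⌈·⌉ = 1262
j=11: r + 10k = 1388.339 → ⌈·⌉ = 1389
j=12: r + 11k = 1514.839 → ⌈·⌉ = 1515
j=13: r + 12k = 1641.339 → ⌈·⌉ = 1642
j=14: r + 13k = 1767.839 → ⌈·⌉ = 1768

124, 250, 377, 503, 630, 756, 883, 1009, 1136, 1262, 1389, 1515, 1642, 1768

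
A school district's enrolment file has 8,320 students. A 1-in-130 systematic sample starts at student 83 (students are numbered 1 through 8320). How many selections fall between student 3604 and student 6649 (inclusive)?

23

k = 130
First selection ≥ 3604: 83 + ⌈(3604−83)/130⌉·130 = 83 + 28×130 = 3723
Last selection ≤ 6649: 83 + ⌊(6649−83)/130⌋·130 = 83 + 50×130 = 6583
Count = 50 − 28 + 1 = 23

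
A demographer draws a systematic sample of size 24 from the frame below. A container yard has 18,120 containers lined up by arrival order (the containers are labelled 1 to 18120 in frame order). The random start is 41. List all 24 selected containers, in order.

41, 796, 1551, 2306, 3061, 3816, 4571, 5326, 6081, 6836, 7591, 8346, 9101, 9856, 10611, 11366, 12121, 12876, 13631, 14386, 15141, 15896, 16651, 17406

k = N/n = 18120/24 = 755
container 1: 41
container 2: 41 + 755 = 796
container 3: 796 + 755 = 1551
container 4: 1551 + 755 = 2306
container 5: 2306 + 755 = 3061
container 6: 3061 + 755 = 3816
container 7: 3816 + 755 = 4571
container 8: 4571 + 755 = 5326
container 9: 5326 + 755 = 6081
container 10: 6081 + 755 = 6836
container 11: 6836 + 755 = 7591
container 12: 7591 + 755 = 8346
container 13: 8346 + 755 = 9101
container 14: 9101 + 755 = 9856
container 15: 9856 + 755 = 10611
container 16: 10611 + 755 = 11366
container 17: 11366 + 755 = 12121
container 18: 12121 + 755 = 12876
container 19: 12876 + 755 = 13631
container 20: 13631 + 755 = 14386
container 21: 14386 + 755 = 15141
container 22: 15141 + 755 = 15896
container 23: 15896 + 755 = 16651
container 24: 16651 + 755 = 17406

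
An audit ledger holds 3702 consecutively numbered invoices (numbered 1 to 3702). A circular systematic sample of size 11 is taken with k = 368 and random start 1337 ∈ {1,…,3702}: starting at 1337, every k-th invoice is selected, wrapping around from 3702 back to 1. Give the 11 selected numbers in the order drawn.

1337, 1705, 2073, 2441, 2809, 3177, 3545, 211, 579, 947, 1315

Selection 1: 1337
Selection 2: 1337 + 368 = 1705
Selection 3: 1705 + 368 = 2073
Selection 4: 2073 + 368 = 2441
Selection 5: 2441 + 368 = 2809
Selection 6: 2809 + 368 = 3177
Selection 7: 3177 + 368 = 3545
Selection 8: 3545 + 368 = 3913 → 3913 − 3702 = 211
Selection 9: 211 + 368 = 579
Selection 10: 579 + 368 = 947
Selection 11: 947 + 368 = 1315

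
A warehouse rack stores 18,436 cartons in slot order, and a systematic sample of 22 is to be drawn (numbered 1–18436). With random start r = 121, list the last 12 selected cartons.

k = N/n = 18436/22 = 838
11th selection = 121 + 10×838 = 8501
12th: 8501 + 838 = 9339
13th: 9339 + 838 = 10177
14th: 10177 + 838 = 11015
15th: 11015 + 838 = 11853
16th: 11853 + 838 = 12691
17th: 12691 + 838 = 13529
18th: 13529 + 838 = 14367
19th: 14367 + 838 = 15205
20th: 15205 + 838 = 16043
21st: 16043 + 838 = 16881
22nd: 16881 + 838 = 17719

8501, 9339, 10177, 11015, 11853, 12691, 13529, 14367, 15205, 16043, 16881, 17719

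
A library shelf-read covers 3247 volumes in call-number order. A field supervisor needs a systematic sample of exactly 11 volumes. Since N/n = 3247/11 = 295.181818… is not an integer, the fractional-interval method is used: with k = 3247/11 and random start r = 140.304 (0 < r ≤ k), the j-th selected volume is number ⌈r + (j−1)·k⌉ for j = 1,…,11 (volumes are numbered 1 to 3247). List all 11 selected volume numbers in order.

j=1: r + 0k = 140.304 → ⌈·⌉ = 141
j=2: r + 1k = 435.485818… → ⌈·⌉ = 436
j=3: r + 2k = 730.667636… → ⌈·⌉ = 731
j=4: r + 3k = 1025.849454… → ⌈·⌉ = 1026
j=5: r + 4k = 1321.031272… → ⌈·⌉ = 1322
j=6: r + 5k = 1616.213090… → ⌈·⌉ = 1617
j=7: r + 6k = 1911.394909… → ⌈·⌉ = 1912
j=8: r + 7k = 2206.576727… → ⌈·⌉ = 2207
j=9: r + 8k = 2501.758545… → ⌈·⌉ = 2502
j=10: r + 9k = 2796.940363… → ⌈·⌉ = 2797
j=11: r + 10k = 3092.122181… → ⌈·⌉ = 3093

141, 436, 731, 1026, 1322, 1617, 1912, 2207, 2502, 2797, 3093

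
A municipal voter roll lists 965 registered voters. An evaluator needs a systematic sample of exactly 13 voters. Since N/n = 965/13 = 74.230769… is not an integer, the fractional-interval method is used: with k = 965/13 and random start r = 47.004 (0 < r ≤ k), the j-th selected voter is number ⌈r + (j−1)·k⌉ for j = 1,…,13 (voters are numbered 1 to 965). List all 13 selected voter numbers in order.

48, 122, 196, 270, 344, 419, 493, 567, 641, 716, 790, 864, 938

j=1: r + 0k = 47.004 → ⌈·⌉ = 48
j=2: r + 1k = 121.234769… → ⌈·⌉ = 122
j=3: r + 2k = 195.465538… → ⌈·⌉ = 196
j=4: r + 3k = 269.696307… → ⌈·⌉ = 270
j=5: r + 4k = 343.927076… → ⌈·⌉ = 344
j=6: r + 5k = 418.157846… → ⌈·⌉ = 419
j=7: r + 6k = 492.388615… → ⌈·⌉ = 493
j=8: r + 7k = 566.619384… → ⌈·⌉ = 567
j=9: r + 8k = 640.850153… → ⌈·⌉ = 641
j=10: r + 9k = 715.080923… → ⌈·⌉ = 716
j=11: r + 10k = 789.311692… → ⌈·⌉ = 790
j=12: r + 11k = 863.542461… → ⌈·⌉ = 864
j=13: r + 12k = 937.773230… → ⌈·⌉ = 938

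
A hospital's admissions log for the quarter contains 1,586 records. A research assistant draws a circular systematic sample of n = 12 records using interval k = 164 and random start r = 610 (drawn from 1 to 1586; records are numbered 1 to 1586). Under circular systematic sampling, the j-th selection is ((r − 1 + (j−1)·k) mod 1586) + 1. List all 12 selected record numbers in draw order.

610, 774, 938, 1102, 1266, 1430, 8, 172, 336, 500, 664, 828

Selection 1: 610
Selection 2: 610 + 164 = 774
Selection 3: 774 + 164 = 938
Selection 4: 938 + 164 = 1102
Selection 5: 1102 + 164 = 1266
Selection 6: 1266 + 164 = 1430
Selection 7: 1430 + 164 = 1594 → 1594 − 1586 = 8
Selection 8: 8 + 164 = 172
Selection 9: 172 + 164 = 336
Selection 10: 336 + 164 = 500
Selection 11: 500 + 164 = 664
Selection 12: 664 + 164 = 828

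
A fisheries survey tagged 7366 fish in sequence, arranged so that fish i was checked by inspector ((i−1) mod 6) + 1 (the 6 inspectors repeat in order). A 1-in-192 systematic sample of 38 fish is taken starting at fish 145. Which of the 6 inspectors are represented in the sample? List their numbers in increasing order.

Consecutive selections differ by k = 192, so their inspector numbers differ by 192 mod 6 = 0.
gcd(192, 6) = 6, so the sample visits 6/6 = 1 distinct residues mod 6.
Start 145 is inspector 1; the inspectors hit are 1.

1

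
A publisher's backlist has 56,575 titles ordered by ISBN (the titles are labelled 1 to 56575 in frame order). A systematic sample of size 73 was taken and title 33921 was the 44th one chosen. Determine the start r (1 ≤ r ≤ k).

k = 56575/73 = 775
r = 33921 − (44−1)×775 = 33921 − 33325 = 596

596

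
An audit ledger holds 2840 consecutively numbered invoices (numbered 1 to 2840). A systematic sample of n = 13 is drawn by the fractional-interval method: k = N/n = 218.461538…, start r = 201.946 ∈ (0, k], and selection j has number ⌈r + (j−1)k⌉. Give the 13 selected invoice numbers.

j=1: r + 0k = 201.946 → ⌈·⌉ = 202
j=2: r + 1k = 420.407538… → ⌈·⌉ = 421
j=3: r + 2k = 638.869076… → ⌈·⌉ = 639
j=4: r + 3k = 857.330615… → ⌈·⌉ = 858
j=5: r + 4k = 1075.792153… → ⌈·⌉ = 1076
j=6: r + 5k = 1294.253692… → ⌈·⌉ = 1295
j=7: r + 6k = 1512.715230… → ⌈·⌉ = 1513
j=8: r + 7k = 1731.176769… → ⌈·⌉ = 1732
j=9: r + 8k = 1949.638307… → ⌈·⌉ = 1950
j=10: r + 9k = 2168.099846… → ⌈·⌉ = 2169
j=11: r + 10k = 2386.561384… → ⌈·⌉ = 2387
j=12: r + 11k = 2605.022923… → ⌈·⌉ = 2606
j=13: r + 12k = 2823.484461… → ⌈·⌉ = 2824

202, 421, 639, 858, 1076, 1295, 1513, 1732, 1950, 2169, 2387, 2606, 2824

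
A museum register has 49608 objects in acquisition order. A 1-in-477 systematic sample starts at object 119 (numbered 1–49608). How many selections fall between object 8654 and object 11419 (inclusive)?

6

k = 477
First selection ≥ 8654: 119 + ⌈(8654−119)/477⌉·477 = 119 + 18×477 = 8705
Last selection ≤ 11419: 119 + ⌊(11419−119)/477⌋·477 = 119 + 23×477 = 11090
Count = 23 − 18 + 1 = 6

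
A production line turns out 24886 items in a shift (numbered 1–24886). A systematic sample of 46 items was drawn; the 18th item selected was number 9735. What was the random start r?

k = 24886/46 = 541
r = 9735 − (18−1)×541 = 9735 − 9197 = 538

538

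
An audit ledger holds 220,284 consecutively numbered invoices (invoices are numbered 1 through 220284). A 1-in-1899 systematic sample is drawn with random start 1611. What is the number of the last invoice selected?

219996

k = 1899
116th selection = r + (116−1)·k = 1611 + 115×1899 = 1611 + 218385 = 219996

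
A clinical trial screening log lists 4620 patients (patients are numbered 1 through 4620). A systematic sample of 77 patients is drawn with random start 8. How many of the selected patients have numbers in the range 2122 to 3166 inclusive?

k = 4620/77 = 60
First selection ≥ 2122: 8 + ⌈(2122−8)/60⌉·60 = 8 + 36×60 = 2168
Last selection ≤ 3166: 8 + ⌊(3166−8)/60⌋·60 = 8 + 52×60 = 3128
Count = 52 − 36 + 1 = 17

17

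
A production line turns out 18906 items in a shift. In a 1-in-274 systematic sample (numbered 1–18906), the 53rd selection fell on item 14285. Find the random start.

k = 274
r = 14285 − (53−1)×274 = 14285 − 14248 = 37

37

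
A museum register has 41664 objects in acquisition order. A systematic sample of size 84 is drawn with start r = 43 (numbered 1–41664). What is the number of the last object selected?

k = 41664/84 = 496
84th selection = r + (84−1)·k = 43 + 83×496 = 43 + 41168 = 41211

41211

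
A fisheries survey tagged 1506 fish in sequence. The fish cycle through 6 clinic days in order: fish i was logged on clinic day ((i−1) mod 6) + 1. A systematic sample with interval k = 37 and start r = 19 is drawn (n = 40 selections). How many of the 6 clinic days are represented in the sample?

6

Consecutive selections differ by k = 37, so their clinic day numbers differ by 37 mod 6 = 1.
gcd(37, 6) = 1, so the sample visits 6/1 = 6 distinct residues mod 6.
Start 19 is clinic day 1; the clinic days hit are 1, 2, 3, 4, 5, 6.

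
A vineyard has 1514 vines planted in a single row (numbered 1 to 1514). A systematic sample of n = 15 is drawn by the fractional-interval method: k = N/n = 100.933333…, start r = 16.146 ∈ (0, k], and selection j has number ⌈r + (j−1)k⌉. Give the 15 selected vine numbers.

17, 118, 219, 319, 420, 521, 622, 723, 824, 925, 1026, 1127, 1228, 1329, 1430

j=1: r + 0k = 16.146 → ⌈·⌉ = 17
j=2: r + 1k = 117.079333… → ⌈·⌉ = 118
j=3: r + 2k = 218.012666… → ⌈·⌉ = 219
j=4: r + 3k = 318.946 → ⌈·⌉ = 319
j=5: r + 4k = 419.879333… → ⌈·⌉ = 420
j=6: r + 5k = 520.812666… → ⌈·⌉ = 521
j=7: r + 6k = 621.746 → ⌈·⌉ = 622
j=8: r + 7k = 722.679333… → ⌈·⌉ = 723
j=9: r + 8k = 823.612666… → ⌈·⌉ = 824
j=10: r + 9k = 924.546 → ⌈·⌉ = 925
j=11: r + 10k = 1025.479333… → ⌈·⌉ = 1026
j=12: r + 11k = 1126.412666… → ⌈·⌉ = 1127
j=13: r + 12k = 1227.346 → ⌈·⌉ = 1228
j=14: r + 13k = 1328.279333… → ⌈·⌉ = 1329
j=15: r + 14k = 1429.212666… → ⌈·⌉ = 1430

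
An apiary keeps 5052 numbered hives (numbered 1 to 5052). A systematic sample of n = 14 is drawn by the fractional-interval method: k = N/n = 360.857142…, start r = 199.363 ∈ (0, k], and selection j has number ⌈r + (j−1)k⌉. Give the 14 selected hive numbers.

200, 561, 922, 1282, 1643, 2004, 2365, 2726, 3087, 3448, 3808, 4169, 4530, 4891

j=1: r + 0k = 199.363 → ⌈·⌉ = 200
j=2: r + 1k = 560.220142… → ⌈·⌉ = 561
j=3: r + 2k = 921.077285… → ⌈·⌉ = 922
j=4: r + 3k = 1281.934428… → ⌈·⌉ = 1282
j=5: r + 4k = 1642.791571… → ⌈·⌉ = 1643
j=6: r + 5k = 2003.648714… → ⌈·⌉ = 2004
j=7: r + 6k = 2364.505857… → ⌈·⌉ = 2365
j=8: r + 7k = 2725.363 → ⌈·⌉ = 2726
j=9: r + 8k = 3086.220142… → ⌈·⌉ = 3087
j=10: r + 9k = 3447.077285… → ⌈·⌉ = 3448
j=11: r + 10k = 3807.934428… → ⌈·⌉ = 3808
j=12: r + 11k = 4168.791571… → ⌈·⌉ = 4169
j=13: r + 12k = 4529.648714… → ⌈·⌉ = 4530
j=14: r + 13k = 4890.505857… → ⌈·⌉ = 4891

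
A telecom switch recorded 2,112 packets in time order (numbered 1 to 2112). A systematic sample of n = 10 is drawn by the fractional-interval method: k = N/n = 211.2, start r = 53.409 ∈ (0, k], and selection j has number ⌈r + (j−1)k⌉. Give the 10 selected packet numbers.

54, 265, 476, 688, 899, 1110, 1321, 1532, 1744, 1955

j=1: r + 0k = 53.409 → ⌈·⌉ = 54
j=2: r + 1k = 264.609 → ⌈·⌉ = 265
j=3: r + 2k = 475.809 → ⌈·⌉ = 476
j=4: r + 3k = 687.009 → ⌈·⌉ = 688
j=5: r + 4k = 898.209 → ⌈·⌉ = 899
j=6: r + 5k = 1109.409 → ⌈·⌉ = 1110
j=7: r + 6k = 1320.609 → ⌈·⌉ = 1321
j=8: r + 7k = 1531.809 → ⌈·⌉ = 1532
j=9: r + 8k = 1743.009 → ⌈·⌉ = 1744
j=10: r + 9k = 1954.209 → ⌈·⌉ = 1955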